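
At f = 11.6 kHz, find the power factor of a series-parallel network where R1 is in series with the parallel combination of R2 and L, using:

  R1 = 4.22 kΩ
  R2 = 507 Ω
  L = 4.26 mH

Step 1 — Angular frequency: ω = 2π·f = 2π·1.16e+04 = 7.288e+04 rad/s.
Step 2 — Component impedances:
  R1: Z = R = 4220 Ω
  R2: Z = R = 507 Ω
  L: Z = jωL = j·7.288e+04·0.00426 = 0 + j310.5 Ω
Step 3 — Parallel branch: R2 || L = 1/(1/R2 + 1/L) = 138.3 + j225.8 Ω.
Step 4 — Series with R1: Z_total = R1 + (R2 || L) = 4358 + j225.8 Ω = 4364∠3.0° Ω.
Step 5 — Power factor: PF = cos(φ) = Re(Z)/|Z| = 4358.3/4364.1 = 0.9987.
Step 6 — Type: Im(Z) = 225.8 ⇒ lagging (phase φ = 3.0°).

PF = 0.9987 (lagging, φ = 3.0°)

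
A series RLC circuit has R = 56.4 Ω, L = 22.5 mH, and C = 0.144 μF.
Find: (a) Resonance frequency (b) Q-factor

Step 1 — Resonance condition Im(Z)=0 gives ω₀ = 1/√(LC).
Step 2 — ω₀ = 1/√(0.0225·1.44e-07) = 1.757e+04 rad/s.
Step 3 — f₀ = ω₀/(2π) = 2796 Hz.
Step 4 — Series Q: Q = ω₀L/R = 1.757e+04·0.0225/56.4 = 7.009.

(a) f₀ = 2796 Hz  (b) Q = 7.009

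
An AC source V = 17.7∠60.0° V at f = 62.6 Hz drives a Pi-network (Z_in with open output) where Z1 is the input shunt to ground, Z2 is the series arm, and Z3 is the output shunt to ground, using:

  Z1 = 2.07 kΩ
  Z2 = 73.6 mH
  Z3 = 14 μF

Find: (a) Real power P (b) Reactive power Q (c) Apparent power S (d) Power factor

Step 1 — Angular frequency: ω = 2π·f = 2π·62.6 = 393.3 rad/s.
Step 2 — Component impedances:
  Z1: Z = R = 2070 Ω
  Z2: Z = jωL = j·393.3·0.0736 = 0 + j28.95 Ω
  Z3: Z = 1/(jωC) = -j/(ω·C) = 0 - j181.6 Ω
Step 3 — With open output, the series arm Z2 and the output shunt Z3 appear in series to ground: Z2 + Z3 = 0 - j152.7 Ω.
Step 4 — Parallel with input shunt Z1: Z_in = Z1 || (Z2 + Z3) = 11.2 - j151.8 Ω = 152.2∠-85.8° Ω.
Step 5 — Source phasor: V = 17.7∠60.0° V = 8.85 + j15.33 V.
Step 6 — Current: I = V / Z = -0.09614 + j0.06538 A = 0.1163∠145.8° A.
Step 7 — Complex power: S = V·I* = 0.1513 - j2.052 VA.
Step 8 — Real power: P = Re(S) = 0.1513 W.
Step 9 — Reactive power: Q = Im(S) = -2.052 VAR.
Step 10 — Apparent power: |S| = 2.058 VA.
Step 11 — Power factor: PF = P/|S| = 0.07355 (leading).

(a) P = 0.1513 W  (b) Q = -2.052 VAR  (c) S = 2.058 VA  (d) PF = 0.07355 (leading)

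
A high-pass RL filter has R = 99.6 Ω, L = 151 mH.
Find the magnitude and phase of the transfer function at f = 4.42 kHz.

Step 1 — Angular frequency: ω = 2π·4420 = 2.777e+04 rad/s.
Step 2 — Transfer function: H(jω) = jωL/(R + jωL).
Step 3 — Numerator jωL = j·4194; denominator R + jωL = 99.6 + j4194.
Step 4 — H = 0.9994 + j0.02374.
Step 5 — Magnitude: |H| = 0.9997 (-0.0 dB); phase: φ = 1.4°.

|H| = 0.9997 (-0.0 dB), φ = 1.4°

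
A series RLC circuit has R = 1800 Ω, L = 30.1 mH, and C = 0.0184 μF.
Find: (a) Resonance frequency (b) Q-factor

Step 1 — Resonance condition Im(Z)=0 gives ω₀ = 1/√(LC).
Step 2 — ω₀ = 1/√(0.0301·1.84e-08) = 4.249e+04 rad/s.
Step 3 — f₀ = ω₀/(2π) = 6763 Hz.
Step 4 — Series Q: Q = ω₀L/R = 4.249e+04·0.0301/1800 = 0.7106.

(a) f₀ = 6763 Hz  (b) Q = 0.7106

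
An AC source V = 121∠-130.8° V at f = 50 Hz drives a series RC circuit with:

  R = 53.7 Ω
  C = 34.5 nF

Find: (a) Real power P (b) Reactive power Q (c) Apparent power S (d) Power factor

Step 1 — Angular frequency: ω = 2π·f = 2π·50 = 314.2 rad/s.
Step 2 — Component impedances:
  R: Z = R = 53.7 Ω
  C: Z = 1/(jωC) = -j/(ω·C) = 0 - j9.226e+04 Ω
Step 3 — Series combination: Z_total = R + C = 53.7 - j9.226e+04 Ω = 9.226e+04∠-90.0° Ω.
Step 4 — Source phasor: V = 121∠-130.8° V = -79.06 - j91.6 V.
Step 5 — Current: I = V / Z = 0.0009923 - j0.0008575 A = 0.001311∠-40.8° A.
Step 6 — Complex power: S = V·I* = 9.236e-05 - j0.1587 VA.
Step 7 — Real power: P = Re(S) = 9.236e-05 W.
Step 8 — Reactive power: Q = Im(S) = -0.1587 VAR.
Step 9 — Apparent power: |S| = 0.1587 VA.
Step 10 — Power factor: PF = P/|S| = 0.000582 (leading).

(a) P = 9.236e-05 W  (b) Q = -0.1587 VAR  (c) S = 0.1587 VA  (d) PF = 0.000582 (leading)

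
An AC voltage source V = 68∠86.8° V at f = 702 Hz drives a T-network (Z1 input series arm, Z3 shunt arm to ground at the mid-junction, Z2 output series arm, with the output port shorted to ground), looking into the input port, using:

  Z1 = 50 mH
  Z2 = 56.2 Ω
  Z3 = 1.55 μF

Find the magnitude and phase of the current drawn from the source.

Step 1 — Angular frequency: ω = 2π·f = 2π·702 = 4411 rad/s.
Step 2 — Component impedances:
  Z1: Z = jωL = j·4411·0.05 = 0 + j220.5 Ω
  Z2: Z = R = 56.2 Ω
  Z3: Z = 1/(jωC) = -j/(ω·C) = 0 - j146.3 Ω
Step 3 — With the output port shorted to ground, the output series arm Z2 runs from the junction to ground; the shunt arm Z3 also runs from the junction to ground. They appear in parallel: Z3 || Z2 = 48.97 - j18.82 Ω.
Step 4 — Series with input arm Z1: Z_in = Z1 + (Z3 || Z2) = 48.97 + j201.7 Ω = 207.6∠76.4° Ω.
Step 5 — Source phasor: V = 68∠86.8° V = 3.796 + j67.89 V.
Step 6 — Ohm's law: I = V / Z_total = (3.796 + j67.89) / (48.97 + j201.7) = 0.3222 + j0.05939 A.
Step 7 — Convert to polar: |I| = 0.3276 A, ∠I = 10.4°.

I = 0.3276∠10.4° A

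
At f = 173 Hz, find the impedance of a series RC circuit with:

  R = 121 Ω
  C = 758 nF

Step 1 — Angular frequency: ω = 2π·f = 2π·173 = 1087 rad/s.
Step 2 — Component impedances:
  R: Z = R = 121 Ω
  C: Z = 1/(jωC) = -j/(ω·C) = 0 - j1214 Ω
Step 3 — Series combination: Z_total = R + C = 121 - j1214 Ω = 1220∠-84.3° Ω.

Z = 121 - j1214 Ω = 1220∠-84.3° Ω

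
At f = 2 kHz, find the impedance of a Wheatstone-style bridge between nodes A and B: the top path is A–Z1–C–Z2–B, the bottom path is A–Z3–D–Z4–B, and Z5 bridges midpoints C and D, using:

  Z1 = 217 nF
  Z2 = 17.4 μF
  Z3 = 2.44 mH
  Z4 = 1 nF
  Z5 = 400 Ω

Step 1 — Angular frequency: ω = 2π·f = 2π·2000 = 1.257e+04 rad/s.
Step 2 — Component impedances:
  Z1: Z = 1/(jωC) = -j/(ω·C) = 0 - j366.7 Ω
  Z2: Z = 1/(jωC) = -j/(ω·C) = 0 - j4.573 Ω
  Z3: Z = jωL = j·1.257e+04·0.00244 = 0 + j30.66 Ω
  Z4: Z = 1/(jωC) = -j/(ω·C) = 0 - j7.958e+04 Ω
  Z5: Z = R = 400 Ω
Step 3 — Bridge requires nodal analysis (the Z5 bridge couples midpoints C and D, so the two paths cannot be reduced to a simple series/parallel combination). Setting node B to ground and injecting 1 A at node A, the 3-node admittance system at A, C, D solves to V_A = Z_AB = 196.1 - j205.5 Ω = 284.1∠-46.3° Ω.

Z = 196.1 - j205.5 Ω = 284.1∠-46.3° Ω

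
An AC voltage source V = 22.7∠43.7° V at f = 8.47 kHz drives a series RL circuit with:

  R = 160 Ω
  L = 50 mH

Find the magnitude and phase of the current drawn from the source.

Step 1 — Angular frequency: ω = 2π·f = 2π·8470 = 5.322e+04 rad/s.
Step 2 — Component impedances:
  R: Z = R = 160 Ω
  L: Z = jωL = j·5.322e+04·0.05 = 0 + j2661 Ω
Step 3 — Series combination: Z_total = R + L = 160 + j2661 Ω = 2666∠86.6° Ω.
Step 4 — Source phasor: V = 22.7∠43.7° V = 16.41 + j15.68 V.
Step 5 — Ohm's law: I = V / Z_total = (16.41 + j15.68) / (160 + j2661) = 0.006242 - j0.005792 A.
Step 6 — Convert to polar: |I| = 0.008515 A, ∠I = -42.9°.

I = 0.008515∠-42.9° A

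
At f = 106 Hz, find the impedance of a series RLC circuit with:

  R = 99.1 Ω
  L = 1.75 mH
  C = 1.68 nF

Step 1 — Angular frequency: ω = 2π·f = 2π·106 = 666 rad/s.
Step 2 — Component impedances:
  R: Z = R = 99.1 Ω
  L: Z = jωL = j·666·0.00175 = 0 + j1.166 Ω
  C: Z = 1/(jωC) = -j/(ω·C) = 0 - j8.937e+05 Ω
Step 3 — Series combination: Z_total = R + L + C = 99.1 - j8.937e+05 Ω = 8.937e+05∠-90.0° Ω.

Z = 99.1 - j8.937e+05 Ω = 8.937e+05∠-90.0° Ω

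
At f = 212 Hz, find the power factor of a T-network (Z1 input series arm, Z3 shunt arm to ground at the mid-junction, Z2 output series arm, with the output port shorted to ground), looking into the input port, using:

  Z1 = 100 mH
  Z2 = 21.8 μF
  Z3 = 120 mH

Step 1 — Angular frequency: ω = 2π·f = 2π·212 = 1332 rad/s.
Step 2 — Component impedances:
  Z1: Z = jωL = j·1332·0.1 = 0 + j133.2 Ω
  Z2: Z = 1/(jωC) = -j/(ω·C) = 0 - j34.44 Ω
  Z3: Z = jωL = j·1332·0.12 = 0 + j159.8 Ω
Step 3 — With the output port shorted to ground, the output series arm Z2 runs from the junction to ground; the shunt arm Z3 also runs from the junction to ground. They appear in parallel: Z3 || Z2 = 0 - j43.89 Ω.
Step 4 — Series with input arm Z1: Z_in = Z1 + (Z3 || Z2) = 0 + j89.31 Ω = 89.31∠90.0° Ω.
Step 5 — Power factor: PF = cos(φ) = Re(Z)/|Z| = 0/89.31 = 0.
Step 6 — Type: Im(Z) = 89.31 ⇒ lagging (phase φ = 90.0°).

PF = 0 (lagging, φ = 90.0°)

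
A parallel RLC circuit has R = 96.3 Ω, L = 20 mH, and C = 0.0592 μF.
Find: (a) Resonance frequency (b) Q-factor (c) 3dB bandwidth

Step 1 — Resonance: ω₀ = 1/√(LC) = 1/√(0.02·5.92e-08) = 2.906e+04 rad/s.
Step 2 — f₀ = ω₀/(2π) = 4625 Hz.
Step 3 — Parallel Q: Q = R/(ω₀L) = 96.3/(2.906e+04·0.02) = 0.1657.
Step 4 — Bandwidth: Δω = ω₀/Q = 1.754e+05 rad/s; BW = Δω/(2π) = 2.792e+04 Hz.

(a) f₀ = 4625 Hz  (b) Q = 0.1657  (c) BW = 2.792e+04 Hz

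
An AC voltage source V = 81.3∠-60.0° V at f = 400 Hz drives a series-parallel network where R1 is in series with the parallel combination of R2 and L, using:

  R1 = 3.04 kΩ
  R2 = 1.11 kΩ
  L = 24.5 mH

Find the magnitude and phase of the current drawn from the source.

Step 1 — Angular frequency: ω = 2π·f = 2π·400 = 2513 rad/s.
Step 2 — Component impedances:
  R1: Z = R = 3040 Ω
  R2: Z = R = 1110 Ω
  L: Z = jωL = j·2513·0.0245 = 0 + j61.58 Ω
Step 3 — Parallel branch: R2 || L = 1/(1/R2 + 1/L) = 3.405 + j61.39 Ω.
Step 4 — Series with R1: Z_total = R1 + (R2 || L) = 3043 + j61.39 Ω = 3044∠1.2° Ω.
Step 5 — Source phasor: V = 81.3∠-60.0° V = 40.65 - j70.41 V.
Step 6 — Ohm's law: I = V / Z_total = (40.65 - j70.41) / (3043 + j61.39) = 0.01288 - j0.02339 A.
Step 7 — Convert to polar: |I| = 0.02671 A, ∠I = -61.2°.

I = 0.02671∠-61.2° A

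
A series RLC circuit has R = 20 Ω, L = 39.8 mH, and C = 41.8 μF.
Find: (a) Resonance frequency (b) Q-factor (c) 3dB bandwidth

Step 1 — Resonance condition Im(Z)=0 gives ω₀ = 1/√(LC).
Step 2 — ω₀ = 1/√(0.0398·4.18e-05) = 775.3 rad/s.
Step 3 — f₀ = ω₀/(2π) = 123.4 Hz.
Step 4 — Series Q: Q = ω₀L/R = 775.3·0.0398/20 = 1.543.
Step 5 — 3dB bandwidth: Δω = ω₀/Q = 502.5 rad/s; BW = Δω/(2π) = 79.98 Hz.

(a) f₀ = 123.4 Hz  (b) Q = 1.543  (c) BW = 79.98 Hz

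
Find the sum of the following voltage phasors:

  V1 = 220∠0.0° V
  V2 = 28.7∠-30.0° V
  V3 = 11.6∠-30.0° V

Step 1 — Convert each phasor to rectangular form:
  V1 = 220·(cos(0.0°) + j·sin(0.0°)) = 220 V
  V2 = 28.7·(cos(-30.0°) + j·sin(-30.0°)) = 24.85 - j14.35 V
  V3 = 11.6·(cos(-30.0°) + j·sin(-30.0°)) = 10.05 - j5.8 V
Step 2 — Sum components: V_total = 254.9 - j20.15 V.
Step 3 — Convert to polar: |V_total| = 255.7 V, ∠V_total = -4.5°.

V_total = 255.7∠-4.5° V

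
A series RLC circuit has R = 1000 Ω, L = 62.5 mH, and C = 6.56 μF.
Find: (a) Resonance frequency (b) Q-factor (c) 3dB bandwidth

Step 1 — Resonance condition Im(Z)=0 gives ω₀ = 1/√(LC).
Step 2 — ω₀ = 1/√(0.0625·6.56e-06) = 1562 rad/s.
Step 3 — f₀ = ω₀/(2π) = 248.6 Hz.
Step 4 — Series Q: Q = ω₀L/R = 1562·0.0625/1000 = 0.09761.
Step 5 — 3dB bandwidth: Δω = ω₀/Q = 1.6e+04 rad/s; BW = Δω/(2π) = 2546 Hz.

(a) f₀ = 248.6 Hz  (b) Q = 0.09761  (c) BW = 2546 Hz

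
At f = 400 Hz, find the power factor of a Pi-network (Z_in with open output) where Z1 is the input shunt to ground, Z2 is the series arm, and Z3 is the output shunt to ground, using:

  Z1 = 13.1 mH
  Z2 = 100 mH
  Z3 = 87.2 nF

Step 1 — Angular frequency: ω = 2π·f = 2π·400 = 2513 rad/s.
Step 2 — Component impedances:
  Z1: Z = jωL = j·2513·0.0131 = 0 + j32.92 Ω
  Z2: Z = jωL = j·2513·0.1 = 0 + j251.3 Ω
  Z3: Z = 1/(jωC) = -j/(ω·C) = 0 - j4563 Ω
Step 3 — With open output, the series arm Z2 and the output shunt Z3 appear in series to ground: Z2 + Z3 = 0 - j4312 Ω.
Step 4 — Parallel with input shunt Z1: Z_in = Z1 || (Z2 + Z3) = 0 + j33.18 Ω = 33.18∠90.0° Ω.
Step 5 — Power factor: PF = cos(φ) = Re(Z)/|Z| = -0/33.18 = -0.
Step 6 — Type: Im(Z) = 33.18 ⇒ lagging (phase φ = 90.0°).

PF = -0 (lagging, φ = 90.0°)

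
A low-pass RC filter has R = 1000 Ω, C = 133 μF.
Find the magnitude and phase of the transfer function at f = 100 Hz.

Step 1 — Angular frequency: ω = 2π·100 = 628.3 rad/s.
Step 2 — Transfer function: H(jω) = 1/(1 + jωRC).
Step 3 — Denominator: 1 + jωRC = 1 + j·628.3·1000·0.000133 = 1 + j83.57.
Step 4 — H = 0.0001432 - j0.01196.
Step 5 — Magnitude: |H| = 0.01197 (-38.4 dB); phase: φ = -89.3°.

|H| = 0.01197 (-38.4 dB), φ = -89.3°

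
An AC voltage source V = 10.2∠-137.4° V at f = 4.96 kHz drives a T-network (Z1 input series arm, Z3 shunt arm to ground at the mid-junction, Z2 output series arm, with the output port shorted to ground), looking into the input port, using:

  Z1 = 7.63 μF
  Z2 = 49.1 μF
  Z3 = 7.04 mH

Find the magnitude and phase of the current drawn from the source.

Step 1 — Angular frequency: ω = 2π·f = 2π·4960 = 3.116e+04 rad/s.
Step 2 — Component impedances:
  Z1: Z = 1/(jωC) = -j/(ω·C) = 0 - j4.205 Ω
  Z2: Z = 1/(jωC) = -j/(ω·C) = 0 - j0.6535 Ω
  Z3: Z = jωL = j·3.116e+04·0.00704 = 0 + j219.4 Ω
Step 3 — With the output port shorted to ground, the output series arm Z2 runs from the junction to ground; the shunt arm Z3 also runs from the junction to ground. They appear in parallel: Z3 || Z2 = 0 - j0.6555 Ω.
Step 4 — Series with input arm Z1: Z_in = Z1 + (Z3 || Z2) = 0 - j4.861 Ω = 4.861∠-90.0° Ω.
Step 5 — Source phasor: V = 10.2∠-137.4° V = -7.508 - j6.904 V.
Step 6 — Ohm's law: I = V / Z_total = (-7.508 - j6.904) / (0 - j4.861) = 1.42 - j1.545 A.
Step 7 — Convert to polar: |I| = 2.098 A, ∠I = -47.4°.

I = 2.098∠-47.4° A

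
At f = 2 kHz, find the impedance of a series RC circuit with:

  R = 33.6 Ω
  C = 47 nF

Step 1 — Angular frequency: ω = 2π·f = 2π·2000 = 1.257e+04 rad/s.
Step 2 — Component impedances:
  R: Z = R = 33.6 Ω
  C: Z = 1/(jωC) = -j/(ω·C) = 0 - j1693 Ω
Step 3 — Series combination: Z_total = R + C = 33.6 - j1693 Ω = 1693∠-88.9° Ω.

Z = 33.6 - j1693 Ω = 1693∠-88.9° Ω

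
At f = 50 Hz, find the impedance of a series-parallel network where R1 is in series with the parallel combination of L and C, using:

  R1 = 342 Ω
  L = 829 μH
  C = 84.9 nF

Step 1 — Angular frequency: ω = 2π·f = 2π·50 = 314.2 rad/s.
Step 2 — Component impedances:
  R1: Z = R = 342 Ω
  L: Z = jωL = j·314.2·0.000829 = 0 + j0.2604 Ω
  C: Z = 1/(jωC) = -j/(ω·C) = 0 - j3.749e+04 Ω
Step 3 — Parallel branch: L || C = 1/(1/L + 1/C) = 0 + j0.2604 Ω.
Step 4 — Series with R1: Z_total = R1 + (L || C) = 342 + j0.2604 Ω = 342∠0.0° Ω.

Z = 342 + j0.2604 Ω = 342∠0.0° Ω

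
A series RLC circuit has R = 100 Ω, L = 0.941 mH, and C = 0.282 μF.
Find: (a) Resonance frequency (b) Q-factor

Step 1 — Resonance condition Im(Z)=0 gives ω₀ = 1/√(LC).
Step 2 — ω₀ = 1/√(0.000941·2.82e-07) = 6.139e+04 rad/s.
Step 3 — f₀ = ω₀/(2π) = 9770 Hz.
Step 4 — Series Q: Q = ω₀L/R = 6.139e+04·0.000941/100 = 0.5777.

(a) f₀ = 9770 Hz  (b) Q = 0.5777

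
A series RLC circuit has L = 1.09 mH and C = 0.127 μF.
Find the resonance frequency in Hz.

Step 1 — Resonance condition Im(Z)=0 gives ω₀ = 1/√(LC).
Step 2 — ω₀ = 1/√(0.00109·1.27e-07) = 8.499e+04 rad/s.
Step 3 — f₀ = ω₀/(2π) = 1.353e+04 Hz.

f₀ = 1.353e+04 Hz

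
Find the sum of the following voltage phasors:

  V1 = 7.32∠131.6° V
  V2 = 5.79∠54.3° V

Step 1 — Convert each phasor to rectangular form:
  V1 = 7.32·(cos(131.6°) + j·sin(131.6°)) = -4.86 + j5.474 V
  V2 = 5.79·(cos(54.3°) + j·sin(54.3°)) = 3.379 + j4.702 V
Step 2 — Sum components: V_total = -1.481 + j10.18 V.
Step 3 — Convert to polar: |V_total| = 10.28 V, ∠V_total = 98.3°.

V_total = 10.28∠98.3° V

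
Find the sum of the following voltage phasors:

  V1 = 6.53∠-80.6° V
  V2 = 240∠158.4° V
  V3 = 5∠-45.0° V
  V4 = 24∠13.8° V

Step 1 — Convert each phasor to rectangular form:
  V1 = 6.53·(cos(-80.6°) + j·sin(-80.6°)) = 1.067 - j6.442 V
  V2 = 240·(cos(158.4°) + j·sin(158.4°)) = -223.1 + j88.35 V
  V3 = 5·(cos(-45.0°) + j·sin(-45.0°)) = 3.536 - j3.536 V
  V4 = 24·(cos(13.8°) + j·sin(13.8°)) = 23.31 + j5.725 V
Step 2 — Sum components: V_total = -195.2 + j84.1 V.
Step 3 — Convert to polar: |V_total| = 212.6 V, ∠V_total = 156.7°.

V_total = 212.6∠156.7° V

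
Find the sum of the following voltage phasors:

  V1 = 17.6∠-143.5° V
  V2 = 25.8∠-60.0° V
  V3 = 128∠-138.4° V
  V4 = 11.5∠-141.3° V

Step 1 — Convert each phasor to rectangular form:
  V1 = 17.6·(cos(-143.5°) + j·sin(-143.5°)) = -14.15 - j10.47 V
  V2 = 25.8·(cos(-60.0°) + j·sin(-60.0°)) = 12.9 - j22.34 V
  V3 = 128·(cos(-138.4°) + j·sin(-138.4°)) = -95.72 - j84.98 V
  V4 = 11.5·(cos(-141.3°) + j·sin(-141.3°)) = -8.975 - j7.19 V
Step 2 — Sum components: V_total = -105.9 - j125 V.
Step 3 — Convert to polar: |V_total| = 163.8 V, ∠V_total = -130.3°.

V_total = 163.8∠-130.3° V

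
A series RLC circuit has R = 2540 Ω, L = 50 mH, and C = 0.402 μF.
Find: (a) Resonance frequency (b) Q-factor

Step 1 — Resonance condition Im(Z)=0 gives ω₀ = 1/√(LC).
Step 2 — ω₀ = 1/√(0.05·4.02e-07) = 7053 rad/s.
Step 3 — f₀ = ω₀/(2π) = 1123 Hz.
Step 4 — Series Q: Q = ω₀L/R = 7053·0.05/2540 = 0.1388.

(a) f₀ = 1123 Hz  (b) Q = 0.1388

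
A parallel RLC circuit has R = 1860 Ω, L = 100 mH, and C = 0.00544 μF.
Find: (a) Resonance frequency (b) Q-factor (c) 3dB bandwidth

Step 1 — Resonance: ω₀ = 1/√(LC) = 1/√(0.1·5.44e-09) = 4.287e+04 rad/s.
Step 2 — f₀ = ω₀/(2π) = 6824 Hz.
Step 3 — Parallel Q: Q = R/(ω₀L) = 1860/(4.287e+04·0.1) = 0.4338.
Step 4 — Bandwidth: Δω = ω₀/Q = 9.883e+04 rad/s; BW = Δω/(2π) = 1.573e+04 Hz.

(a) f₀ = 6824 Hz  (b) Q = 0.4338  (c) BW = 1.573e+04 Hz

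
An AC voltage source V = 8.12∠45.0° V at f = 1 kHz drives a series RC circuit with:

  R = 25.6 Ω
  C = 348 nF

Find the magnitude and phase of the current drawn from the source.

Step 1 — Angular frequency: ω = 2π·f = 2π·1000 = 6283 rad/s.
Step 2 — Component impedances:
  R: Z = R = 25.6 Ω
  C: Z = 1/(jωC) = -j/(ω·C) = 0 - j457.3 Ω
Step 3 — Series combination: Z_total = R + C = 25.6 - j457.3 Ω = 458.1∠-86.8° Ω.
Step 4 — Source phasor: V = 8.12∠45.0° V = 5.742 + j5.742 V.
Step 5 — Ohm's law: I = V / Z_total = (5.742 + j5.742) / (25.6 - j457.3) = -0.01181 + j0.01322 A.
Step 6 — Convert to polar: |I| = 0.01773 A, ∠I = 131.8°.

I = 0.01773∠131.8° A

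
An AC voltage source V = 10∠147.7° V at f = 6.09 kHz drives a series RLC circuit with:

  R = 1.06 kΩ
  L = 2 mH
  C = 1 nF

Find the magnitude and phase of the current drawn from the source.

Step 1 — Angular frequency: ω = 2π·f = 2π·6090 = 3.826e+04 rad/s.
Step 2 — Component impedances:
  R: Z = R = 1060 Ω
  L: Z = jωL = j·3.826e+04·0.002 = 0 + j76.53 Ω
  C: Z = 1/(jωC) = -j/(ω·C) = 0 - j2.613e+04 Ω
Step 3 — Series combination: Z_total = R + L + C = 1060 - j2.606e+04 Ω = 2.608e+04∠-87.7° Ω.
Step 4 — Source phasor: V = 10∠147.7° V = -8.453 + j5.344 V.
Step 5 — Ohm's law: I = V / Z_total = (-8.453 + j5.344) / (1060 - j2.606e+04) = -0.0002179 - j0.0003155 A.
Step 6 — Convert to polar: |I| = 0.0003835 A, ∠I = -124.6°.

I = 0.0003835∠-124.6° A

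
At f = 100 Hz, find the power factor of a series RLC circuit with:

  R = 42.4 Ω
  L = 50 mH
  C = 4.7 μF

Step 1 — Angular frequency: ω = 2π·f = 2π·100 = 628.3 rad/s.
Step 2 — Component impedances:
  R: Z = R = 42.4 Ω
  L: Z = jωL = j·628.3·0.05 = 0 + j31.42 Ω
  C: Z = 1/(jωC) = -j/(ω·C) = 0 - j338.6 Ω
Step 3 — Series combination: Z_total = R + L + C = 42.4 - j307.2 Ω = 310.1∠-82.1° Ω.
Step 4 — Power factor: PF = cos(φ) = Re(Z)/|Z| = 42.4/310.1 = 0.1367.
Step 5 — Type: Im(Z) = -307.2 ⇒ leading (phase φ = -82.1°).

PF = 0.1367 (leading, φ = -82.1°)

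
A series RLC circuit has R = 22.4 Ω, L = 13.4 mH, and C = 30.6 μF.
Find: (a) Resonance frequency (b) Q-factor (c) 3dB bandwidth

Step 1 — Resonance: ω₀ = 1/√(LC) = 1/√(0.0134·3.06e-05) = 1562 rad/s.
Step 2 — f₀ = ω₀/(2π) = 248.5 Hz.
Step 3 — Series Q: Q = ω₀L/R = 1562·0.0134/22.4 = 0.9342.
Step 4 — Bandwidth: Δω = ω₀/Q = 1672 rad/s; BW = Δω/(2π) = 266.1 Hz.

(a) f₀ = 248.5 Hz  (b) Q = 0.9342  (c) BW = 266.1 Hz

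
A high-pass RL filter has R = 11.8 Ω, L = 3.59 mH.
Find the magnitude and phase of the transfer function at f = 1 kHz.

Step 1 — Angular frequency: ω = 2π·1000 = 6283 rad/s.
Step 2 — Transfer function: H(jω) = jωL/(R + jωL).
Step 3 — Numerator jωL = j·22.56; denominator R + jωL = 11.8 + j22.56.
Step 4 — H = 0.7851 + j0.4107.
Step 5 — Magnitude: |H| = 0.8861 (-1.1 dB); phase: φ = 27.6°.

|H| = 0.8861 (-1.1 dB), φ = 27.6°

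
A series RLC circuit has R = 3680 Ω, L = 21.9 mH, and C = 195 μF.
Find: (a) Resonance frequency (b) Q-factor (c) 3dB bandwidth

Step 1 — Resonance: ω₀ = 1/√(LC) = 1/√(0.0219·0.000195) = 483.9 rad/s.
Step 2 — f₀ = ω₀/(2π) = 77.02 Hz.
Step 3 — Series Q: Q = ω₀L/R = 483.9·0.0219/3680 = 0.00288.
Step 4 — Bandwidth: Δω = ω₀/Q = 1.68e+05 rad/s; BW = Δω/(2π) = 2.674e+04 Hz.

(a) f₀ = 77.02 Hz  (b) Q = 0.00288  (c) BW = 2.674e+04 Hz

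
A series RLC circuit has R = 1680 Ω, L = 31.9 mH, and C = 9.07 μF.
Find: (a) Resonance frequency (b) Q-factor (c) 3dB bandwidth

Step 1 — Resonance: ω₀ = 1/√(LC) = 1/√(0.0319·9.07e-06) = 1859 rad/s.
Step 2 — f₀ = ω₀/(2π) = 295.9 Hz.
Step 3 — Series Q: Q = ω₀L/R = 1859·0.0319/1680 = 0.0353.
Step 4 — Bandwidth: Δω = ω₀/Q = 5.266e+04 rad/s; BW = Δω/(2π) = 8382 Hz.

(a) f₀ = 295.9 Hz  (b) Q = 0.0353  (c) BW = 8382 Hz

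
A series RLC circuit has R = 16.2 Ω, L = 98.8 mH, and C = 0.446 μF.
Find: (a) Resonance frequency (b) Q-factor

Step 1 — Resonance condition Im(Z)=0 gives ω₀ = 1/√(LC).
Step 2 — ω₀ = 1/√(0.0988·4.46e-07) = 4764 rad/s.
Step 3 — f₀ = ω₀/(2π) = 758.2 Hz.
Step 4 — Series Q: Q = ω₀L/R = 4764·0.0988/16.2 = 29.05.

(a) f₀ = 758.2 Hz  (b) Q = 29.05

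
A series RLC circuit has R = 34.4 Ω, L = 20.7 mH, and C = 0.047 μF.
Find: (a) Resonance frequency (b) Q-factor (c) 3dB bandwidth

Step 1 — Resonance: ω₀ = 1/√(LC) = 1/√(0.0207·4.7e-08) = 3.206e+04 rad/s.
Step 2 — f₀ = ω₀/(2π) = 5103 Hz.
Step 3 — Series Q: Q = ω₀L/R = 3.206e+04·0.0207/34.4 = 19.29.
Step 4 — Bandwidth: Δω = ω₀/Q = 1662 rad/s; BW = Δω/(2π) = 264.5 Hz.

(a) f₀ = 5103 Hz  (b) Q = 19.29  (c) BW = 264.5 Hz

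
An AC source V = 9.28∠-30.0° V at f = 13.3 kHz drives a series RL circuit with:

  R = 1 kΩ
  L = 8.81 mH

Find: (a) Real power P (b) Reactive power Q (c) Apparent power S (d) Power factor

Step 1 — Angular frequency: ω = 2π·f = 2π·1.33e+04 = 8.357e+04 rad/s.
Step 2 — Component impedances:
  R: Z = R = 1000 Ω
  L: Z = jωL = j·8.357e+04·0.00881 = 0 + j736.2 Ω
Step 3 — Series combination: Z_total = R + L = 1000 + j736.2 Ω = 1242∠36.4° Ω.
Step 4 — Source phasor: V = 9.28∠-30.0° V = 8.037 - j4.64 V.
Step 5 — Current: I = V / Z = 0.002996 - j0.006846 A = 0.007473∠-66.4° A.
Step 6 — Complex power: S = V·I* = 0.05585 + j0.04112 VA.
Step 7 — Real power: P = Re(S) = 0.05585 W.
Step 8 — Reactive power: Q = Im(S) = 0.04112 VAR.
Step 9 — Apparent power: |S| = 0.06935 VA.
Step 10 — Power factor: PF = P/|S| = 0.8053 (lagging).

(a) P = 0.05585 W  (b) Q = 0.04112 VAR  (c) S = 0.06935 VA  (d) PF = 0.8053 (lagging)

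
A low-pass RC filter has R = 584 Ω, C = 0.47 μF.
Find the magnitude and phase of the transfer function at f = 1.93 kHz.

Step 1 — Angular frequency: ω = 2π·1930 = 1.213e+04 rad/s.
Step 2 — Transfer function: H(jω) = 1/(1 + jωRC).
Step 3 — Denominator: 1 + jωRC = 1 + j·1.213e+04·584·4.7e-07 = 1 + j3.328.
Step 4 — H = 0.08279 - j0.2756.
Step 5 — Magnitude: |H| = 0.2877 (-10.8 dB); phase: φ = -73.3°.

|H| = 0.2877 (-10.8 dB), φ = -73.3°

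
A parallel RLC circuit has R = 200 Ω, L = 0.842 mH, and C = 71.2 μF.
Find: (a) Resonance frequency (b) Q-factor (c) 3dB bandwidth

Step 1 — Resonance: ω₀ = 1/√(LC) = 1/√(0.000842·7.12e-05) = 4084 rad/s.
Step 2 — f₀ = ω₀/(2π) = 650 Hz.
Step 3 — Parallel Q: Q = R/(ω₀L) = 200/(4084·0.000842) = 58.16.
Step 4 — Bandwidth: Δω = ω₀/Q = 70.22 rad/s; BW = Δω/(2π) = 11.18 Hz.

(a) f₀ = 650 Hz  (b) Q = 58.16  (c) BW = 11.18 Hz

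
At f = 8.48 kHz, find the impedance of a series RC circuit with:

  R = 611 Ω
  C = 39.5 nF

Step 1 — Angular frequency: ω = 2π·f = 2π·8480 = 5.328e+04 rad/s.
Step 2 — Component impedances:
  R: Z = R = 611 Ω
  C: Z = 1/(jωC) = -j/(ω·C) = 0 - j475.1 Ω
Step 3 — Series combination: Z_total = R + C = 611 - j475.1 Ω = 774∠-37.9° Ω.

Z = 611 - j475.1 Ω = 774∠-37.9° Ω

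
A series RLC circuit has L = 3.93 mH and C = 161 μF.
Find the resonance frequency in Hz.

Step 1 — Resonance condition Im(Z)=0 gives ω₀ = 1/√(LC).
Step 2 — ω₀ = 1/√(0.00393·0.000161) = 1257 rad/s.
Step 3 — f₀ = ω₀/(2π) = 200.1 Hz.

f₀ = 200.1 Hz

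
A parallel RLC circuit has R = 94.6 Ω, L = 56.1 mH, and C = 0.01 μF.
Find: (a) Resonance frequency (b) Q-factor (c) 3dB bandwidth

Step 1 — Resonance: ω₀ = 1/√(LC) = 1/√(0.0561·1e-08) = 4.222e+04 rad/s.
Step 2 — f₀ = ω₀/(2π) = 6720 Hz.
Step 3 — Parallel Q: Q = R/(ω₀L) = 94.6/(4.222e+04·0.0561) = 0.03994.
Step 4 — Bandwidth: Δω = ω₀/Q = 1.057e+06 rad/s; BW = Δω/(2π) = 1.682e+05 Hz.

(a) f₀ = 6720 Hz  (b) Q = 0.03994  (c) BW = 1.682e+05 Hz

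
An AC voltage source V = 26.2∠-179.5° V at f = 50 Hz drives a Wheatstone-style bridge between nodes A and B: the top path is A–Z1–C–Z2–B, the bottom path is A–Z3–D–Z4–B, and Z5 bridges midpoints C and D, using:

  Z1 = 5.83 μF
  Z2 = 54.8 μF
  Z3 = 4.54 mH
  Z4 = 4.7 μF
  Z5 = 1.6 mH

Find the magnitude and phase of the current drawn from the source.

Step 1 — Angular frequency: ω = 2π·f = 2π·50 = 314.2 rad/s.
Step 2 — Component impedances:
  Z1: Z = 1/(jωC) = -j/(ω·C) = 0 - j546 Ω
  Z2: Z = 1/(jωC) = -j/(ω·C) = 0 - j58.09 Ω
  Z3: Z = jωL = j·314.2·0.00454 = 0 + j1.426 Ω
  Z4: Z = 1/(jωC) = -j/(ω·C) = 0 - j677.3 Ω
  Z5: Z = jωL = j·314.2·0.0016 = 0 + j0.5027 Ω
Step 3 — Bridge requires nodal analysis (the Z5 bridge couples midpoints C and D, so the two paths cannot be reduced to a simple series/parallel combination). Setting node B to ground and injecting 1 A at node A, the 3-node admittance system at A, C, D solves to V_A = Z_AB = 0 - j51.64 Ω = 51.64∠-90.0° Ω.
Step 4 — Source phasor: V = 26.2∠-179.5° V = -26.2 - j0.2286 V.
Step 5 — Ohm's law: I = V / Z_total = (-26.2 - j0.2286) / (0 - j51.64) = 0.004428 - j0.5074 A.
Step 6 — Convert to polar: |I| = 0.5074 A, ∠I = -89.5°.

I = 0.5074∠-89.5° A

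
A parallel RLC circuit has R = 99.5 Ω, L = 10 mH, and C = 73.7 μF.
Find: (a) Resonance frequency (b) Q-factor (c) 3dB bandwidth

Step 1 — Resonance: ω₀ = 1/√(LC) = 1/√(0.01·7.37e-05) = 1165 rad/s.
Step 2 — f₀ = ω₀/(2π) = 185.4 Hz.
Step 3 — Parallel Q: Q = R/(ω₀L) = 99.5/(1165·0.01) = 8.542.
Step 4 — Bandwidth: Δω = ω₀/Q = 136.4 rad/s; BW = Δω/(2π) = 21.7 Hz.

(a) f₀ = 185.4 Hz  (b) Q = 8.542  (c) BW = 21.7 Hz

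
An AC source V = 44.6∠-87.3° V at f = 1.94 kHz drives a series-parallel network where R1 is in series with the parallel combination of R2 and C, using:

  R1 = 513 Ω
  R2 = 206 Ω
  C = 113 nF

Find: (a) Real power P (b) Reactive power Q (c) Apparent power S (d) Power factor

Step 1 — Angular frequency: ω = 2π·f = 2π·1940 = 1.219e+04 rad/s.
Step 2 — Component impedances:
  R1: Z = R = 513 Ω
  R2: Z = R = 206 Ω
  C: Z = 1/(jωC) = -j/(ω·C) = 0 - j726 Ω
Step 3 — Parallel branch: R2 || C = 1/(1/R2 + 1/C) = 190.7 - j54.1 Ω.
Step 4 — Series with R1: Z_total = R1 + (R2 || C) = 703.7 - j54.1 Ω = 705.7∠-4.4° Ω.
Step 5 — Source phasor: V = 44.6∠-87.3° V = 2.101 - j44.55 V.
Step 6 — Current: I = V / Z = 0.007807 - j0.06271 A = 0.0632∠-82.9° A.
Step 7 — Complex power: S = V·I* = 2.81 - j0.2161 VA.
Step 8 — Real power: P = Re(S) = 2.81 W.
Step 9 — Reactive power: Q = Im(S) = -0.2161 VAR.
Step 10 — Apparent power: |S| = 2.819 VA.
Step 11 — Power factor: PF = P/|S| = 0.9971 (leading).

(a) P = 2.81 W  (b) Q = -0.2161 VAR  (c) S = 2.819 VA  (d) PF = 0.9971 (leading)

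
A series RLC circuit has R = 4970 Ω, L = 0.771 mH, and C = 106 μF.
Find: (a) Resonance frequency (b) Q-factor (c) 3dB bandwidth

Step 1 — Resonance: ω₀ = 1/√(LC) = 1/√(0.000771·0.000106) = 3498 rad/s.
Step 2 — f₀ = ω₀/(2π) = 556.7 Hz.
Step 3 — Series Q: Q = ω₀L/R = 3498·0.000771/4970 = 0.0005426.
Step 4 — Bandwidth: Δω = ω₀/Q = 6.446e+06 rad/s; BW = Δω/(2π) = 1.026e+06 Hz.

(a) f₀ = 556.7 Hz  (b) Q = 0.0005426  (c) BW = 1.026e+06 Hz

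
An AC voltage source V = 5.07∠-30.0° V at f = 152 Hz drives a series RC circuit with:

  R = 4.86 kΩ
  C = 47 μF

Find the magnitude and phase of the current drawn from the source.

Step 1 — Angular frequency: ω = 2π·f = 2π·152 = 955 rad/s.
Step 2 — Component impedances:
  R: Z = R = 4860 Ω
  C: Z = 1/(jωC) = -j/(ω·C) = 0 - j22.28 Ω
Step 3 — Series combination: Z_total = R + C = 4860 - j22.28 Ω = 4860∠-0.3° Ω.
Step 4 — Source phasor: V = 5.07∠-30.0° V = 4.391 - j2.535 V.
Step 5 — Ohm's law: I = V / Z_total = (4.391 - j2.535) / (4860 - j22.28) = 0.0009058 - j0.0005175 A.
Step 6 — Convert to polar: |I| = 0.001043 A, ∠I = -29.7°.

I = 0.001043∠-29.7° A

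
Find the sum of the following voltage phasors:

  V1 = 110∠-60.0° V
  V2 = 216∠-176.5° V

Step 1 — Convert each phasor to rectangular form:
  V1 = 110·(cos(-60.0°) + j·sin(-60.0°)) = 55 - j95.26 V
  V2 = 216·(cos(-176.5°) + j·sin(-176.5°)) = -215.6 - j13.19 V
Step 2 — Sum components: V_total = -160.6 - j108.4 V.
Step 3 — Convert to polar: |V_total| = 193.8 V, ∠V_total = -146.0°.

V_total = 193.8∠-146.0° V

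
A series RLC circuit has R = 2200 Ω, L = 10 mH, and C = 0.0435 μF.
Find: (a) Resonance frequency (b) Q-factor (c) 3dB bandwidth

Step 1 — Resonance condition Im(Z)=0 gives ω₀ = 1/√(LC).
Step 2 — ω₀ = 1/√(0.01·4.35e-08) = 4.795e+04 rad/s.
Step 3 — f₀ = ω₀/(2π) = 7631 Hz.
Step 4 — Series Q: Q = ω₀L/R = 4.795e+04·0.01/2200 = 0.2179.
Step 5 — 3dB bandwidth: Δω = ω₀/Q = 2.2e+05 rad/s; BW = Δω/(2π) = 3.501e+04 Hz.

(a) f₀ = 7631 Hz  (b) Q = 0.2179  (c) BW = 3.501e+04 Hz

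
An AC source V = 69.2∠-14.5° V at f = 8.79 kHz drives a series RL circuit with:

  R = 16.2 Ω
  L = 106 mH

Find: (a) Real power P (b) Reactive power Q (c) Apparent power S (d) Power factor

Step 1 — Angular frequency: ω = 2π·f = 2π·8790 = 5.523e+04 rad/s.
Step 2 — Component impedances:
  R: Z = R = 16.2 Ω
  L: Z = jωL = j·5.523e+04·0.106 = 0 + j5854 Ω
Step 3 — Series combination: Z_total = R + L = 16.2 + j5854 Ω = 5854∠89.8° Ω.
Step 4 — Source phasor: V = 69.2∠-14.5° V = 67 - j17.33 V.
Step 5 — Current: I = V / Z = -0.002928 - j0.01145 A = 0.01182∠-104.3° A.
Step 6 — Complex power: S = V·I* = 0.002263 + j0.818 VA.
Step 7 — Real power: P = Re(S) = 0.002263 W.
Step 8 — Reactive power: Q = Im(S) = 0.818 VAR.
Step 9 — Apparent power: |S| = 0.818 VA.
Step 10 — Power factor: PF = P/|S| = 0.002767 (lagging).

(a) P = 0.002263 W  (b) Q = 0.818 VAR  (c) S = 0.818 VA  (d) PF = 0.002767 (lagging)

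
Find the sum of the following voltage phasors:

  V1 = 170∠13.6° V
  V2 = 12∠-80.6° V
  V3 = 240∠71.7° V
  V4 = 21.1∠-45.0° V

Step 1 — Convert each phasor to rectangular form:
  V1 = 170·(cos(13.6°) + j·sin(13.6°)) = 165.2 + j39.97 V
  V2 = 12·(cos(-80.6°) + j·sin(-80.6°)) = 1.96 - j11.84 V
  V3 = 240·(cos(71.7°) + j·sin(71.7°)) = 75.36 + j227.9 V
  V4 = 21.1·(cos(-45.0°) + j·sin(-45.0°)) = 14.92 - j14.92 V
Step 2 — Sum components: V_total = 257.5 + j241.1 V.
Step 3 — Convert to polar: |V_total| = 352.7 V, ∠V_total = 43.1°.

V_total = 352.7∠43.1° V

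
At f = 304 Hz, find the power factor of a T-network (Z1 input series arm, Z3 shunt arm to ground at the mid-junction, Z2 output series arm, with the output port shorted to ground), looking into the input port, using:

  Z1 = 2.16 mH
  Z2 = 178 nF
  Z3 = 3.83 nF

Step 1 — Angular frequency: ω = 2π·f = 2π·304 = 1910 rad/s.
Step 2 — Component impedances:
  Z1: Z = jωL = j·1910·0.00216 = 0 + j4.126 Ω
  Z2: Z = 1/(jωC) = -j/(ω·C) = 0 - j2941 Ω
  Z3: Z = 1/(jωC) = -j/(ω·C) = 0 - j1.367e+05 Ω
Step 3 — With the output port shorted to ground, the output series arm Z2 runs from the junction to ground; the shunt arm Z3 also runs from the junction to ground. They appear in parallel: Z3 || Z2 = 0 - j2879 Ω.
Step 4 — Series with input arm Z1: Z_in = Z1 + (Z3 || Z2) = 0 - j2875 Ω = 2875∠-90.0° Ω.
Step 5 — Power factor: PF = cos(φ) = Re(Z)/|Z| = 0/2875 = 0.
Step 6 — Type: Im(Z) = -2875 ⇒ leading (phase φ = -90.0°).

PF = 0 (leading, φ = -90.0°)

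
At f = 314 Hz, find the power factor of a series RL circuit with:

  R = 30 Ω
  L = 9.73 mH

Step 1 — Angular frequency: ω = 2π·f = 2π·314 = 1973 rad/s.
Step 2 — Component impedances:
  R: Z = R = 30 Ω
  L: Z = jωL = j·1973·0.00973 = 0 + j19.2 Ω
Step 3 — Series combination: Z_total = R + L = 30 + j19.2 Ω = 35.62∠32.6° Ω.
Step 4 — Power factor: PF = cos(φ) = Re(Z)/|Z| = 30/35.616 = 0.8423.
Step 5 — Type: Im(Z) = 19.2 ⇒ lagging (phase φ = 32.6°).

PF = 0.8423 (lagging, φ = 32.6°)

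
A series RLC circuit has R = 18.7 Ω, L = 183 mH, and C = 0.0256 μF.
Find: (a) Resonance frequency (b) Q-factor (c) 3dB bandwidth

Step 1 — Resonance: ω₀ = 1/√(LC) = 1/√(0.183·2.56e-08) = 1.461e+04 rad/s.
Step 2 — f₀ = ω₀/(2π) = 2325 Hz.
Step 3 — Series Q: Q = ω₀L/R = 1.461e+04·0.183/18.7 = 143.
Step 4 — Bandwidth: Δω = ω₀/Q = 102.2 rad/s; BW = Δω/(2π) = 16.26 Hz.

(a) f₀ = 2325 Hz  (b) Q = 143  (c) BW = 16.26 Hz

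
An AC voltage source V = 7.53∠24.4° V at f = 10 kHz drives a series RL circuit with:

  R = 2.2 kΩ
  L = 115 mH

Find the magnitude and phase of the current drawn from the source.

Step 1 — Angular frequency: ω = 2π·f = 2π·1e+04 = 6.283e+04 rad/s.
Step 2 — Component impedances:
  R: Z = R = 2200 Ω
  L: Z = jωL = j·6.283e+04·0.115 = 0 + j7226 Ω
Step 3 — Series combination: Z_total = R + L = 2200 + j7226 Ω = 7553∠73.1° Ω.
Step 4 — Source phasor: V = 7.53∠24.4° V = 6.857 + j3.111 V.
Step 5 — Ohm's law: I = V / Z_total = (6.857 + j3.111) / (2200 + j7226) = 0.0006584 - j0.0007486 A.
Step 6 — Convert to polar: |I| = 0.0009969 A, ∠I = -48.7°.

I = 0.0009969∠-48.7° A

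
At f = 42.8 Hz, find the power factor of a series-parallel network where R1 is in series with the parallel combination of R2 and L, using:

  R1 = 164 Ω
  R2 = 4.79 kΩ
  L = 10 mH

Step 1 — Angular frequency: ω = 2π·f = 2π·42.8 = 268.9 rad/s.
Step 2 — Component impedances:
  R1: Z = R = 164 Ω
  R2: Z = R = 4790 Ω
  L: Z = jωL = j·268.9·0.01 = 0 + j2.689 Ω
Step 3 — Parallel branch: R2 || L = 1/(1/R2 + 1/L) = 0.00151 + j2.689 Ω.
Step 4 — Series with R1: Z_total = R1 + (R2 || L) = 164 + j2.689 Ω = 164∠0.9° Ω.
Step 5 — Power factor: PF = cos(φ) = Re(Z)/|Z| = 164/164.02 = 0.9999.
Step 6 — Type: Im(Z) = 2.689 ⇒ lagging (phase φ = 0.9°).

PF = 0.9999 (lagging, φ = 0.9°)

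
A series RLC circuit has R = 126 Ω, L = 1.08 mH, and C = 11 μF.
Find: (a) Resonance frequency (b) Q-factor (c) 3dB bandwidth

Step 1 — Resonance: ω₀ = 1/√(LC) = 1/√(0.00108·1.1e-05) = 9175 rad/s.
Step 2 — f₀ = ω₀/(2π) = 1460 Hz.
Step 3 — Series Q: Q = ω₀L/R = 9175·0.00108/126 = 0.07864.
Step 4 — Bandwidth: Δω = ω₀/Q = 1.167e+05 rad/s; BW = Δω/(2π) = 1.857e+04 Hz.

(a) f₀ = 1460 Hz  (b) Q = 0.07864  (c) BW = 1.857e+04 Hz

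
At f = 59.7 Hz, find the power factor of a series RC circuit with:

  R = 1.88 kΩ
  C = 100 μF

Step 1 — Angular frequency: ω = 2π·f = 2π·59.7 = 375.1 rad/s.
Step 2 — Component impedances:
  R: Z = R = 1880 Ω
  C: Z = 1/(jωC) = -j/(ω·C) = 0 - j26.66 Ω
Step 3 — Series combination: Z_total = R + C = 1880 - j26.66 Ω = 1880∠-0.8° Ω.
Step 4 — Power factor: PF = cos(φ) = Re(Z)/|Z| = 1880/1880.2 = 0.9999.
Step 5 — Type: Im(Z) = -26.66 ⇒ leading (phase φ = -0.8°).

PF = 0.9999 (leading, φ = -0.8°)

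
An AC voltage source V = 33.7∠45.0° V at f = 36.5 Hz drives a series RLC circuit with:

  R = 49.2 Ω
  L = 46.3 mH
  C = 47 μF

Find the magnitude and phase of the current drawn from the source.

Step 1 — Angular frequency: ω = 2π·f = 2π·36.5 = 229.3 rad/s.
Step 2 — Component impedances:
  R: Z = R = 49.2 Ω
  L: Z = jωL = j·229.3·0.0463 = 0 + j10.62 Ω
  C: Z = 1/(jωC) = -j/(ω·C) = 0 - j92.77 Ω
Step 3 — Series combination: Z_total = R + L + C = 49.2 - j82.16 Ω = 95.76∠-59.1° Ω.
Step 4 — Source phasor: V = 33.7∠45.0° V = 23.83 + j23.83 V.
Step 5 — Ohm's law: I = V / Z_total = (23.83 + j23.83) / (49.2 - j82.16) = -0.08564 + j0.3413 A.
Step 6 — Convert to polar: |I| = 0.3519 A, ∠I = 104.1°.

I = 0.3519∠104.1° A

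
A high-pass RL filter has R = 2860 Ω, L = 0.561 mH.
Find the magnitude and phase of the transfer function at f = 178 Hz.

Step 1 — Angular frequency: ω = 2π·178 = 1118 rad/s.
Step 2 — Transfer function: H(jω) = jωL/(R + jωL).
Step 3 — Numerator jωL = j·0.6274; denominator R + jωL = 2860 + j0.6274.
Step 4 — H = 4.813e-08 + j0.0002194.
Step 5 — Magnitude: |H| = 0.0002194 (-73.2 dB); phase: φ = 90.0°.

|H| = 0.0002194 (-73.2 dB), φ = 90.0°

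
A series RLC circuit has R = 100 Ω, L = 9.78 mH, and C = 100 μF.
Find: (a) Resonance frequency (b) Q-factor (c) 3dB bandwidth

Step 1 — Resonance condition Im(Z)=0 gives ω₀ = 1/√(LC).
Step 2 — ω₀ = 1/√(0.00978·0.0001) = 1011 rad/s.
Step 3 — f₀ = ω₀/(2π) = 160.9 Hz.
Step 4 — Series Q: Q = ω₀L/R = 1011·0.00978/100 = 0.09889.
Step 5 — 3dB bandwidth: Δω = ω₀/Q = 1.022e+04 rad/s; BW = Δω/(2π) = 1627 Hz.

(a) f₀ = 160.9 Hz  (b) Q = 0.09889  (c) BW = 1627 Hz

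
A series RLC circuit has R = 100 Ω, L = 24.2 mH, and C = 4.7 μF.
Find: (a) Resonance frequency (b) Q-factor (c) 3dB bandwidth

Step 1 — Resonance condition Im(Z)=0 gives ω₀ = 1/√(LC).
Step 2 — ω₀ = 1/√(0.0242·4.7e-06) = 2965 rad/s.
Step 3 — f₀ = ω₀/(2π) = 471.9 Hz.
Step 4 — Series Q: Q = ω₀L/R = 2965·0.0242/100 = 0.7176.
Step 5 — 3dB bandwidth: Δω = ω₀/Q = 4132 rad/s; BW = Δω/(2π) = 657.7 Hz.

(a) f₀ = 471.9 Hz  (b) Q = 0.7176  (c) BW = 657.7 Hz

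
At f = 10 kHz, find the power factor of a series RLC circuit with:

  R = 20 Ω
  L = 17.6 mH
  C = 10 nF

Step 1 — Angular frequency: ω = 2π·f = 2π·1e+04 = 6.283e+04 rad/s.
Step 2 — Component impedances:
  R: Z = R = 20 Ω
  L: Z = jωL = j·6.283e+04·0.0176 = 0 + j1106 Ω
  C: Z = 1/(jωC) = -j/(ω·C) = 0 - j1592 Ω
Step 3 — Series combination: Z_total = R + L + C = 20 - j485.7 Ω = 486.1∠-87.6° Ω.
Step 4 — Power factor: PF = cos(φ) = Re(Z)/|Z| = 20/486.1 = 0.04114.
Step 5 — Type: Im(Z) = -485.7 ⇒ leading (phase φ = -87.6°).

PF = 0.04114 (leading, φ = -87.6°)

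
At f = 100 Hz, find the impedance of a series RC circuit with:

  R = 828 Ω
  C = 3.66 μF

Step 1 — Angular frequency: ω = 2π·f = 2π·100 = 628.3 rad/s.
Step 2 — Component impedances:
  R: Z = R = 828 Ω
  C: Z = 1/(jωC) = -j/(ω·C) = 0 - j434.8 Ω
Step 3 — Series combination: Z_total = R + C = 828 - j434.8 Ω = 935.2∠-27.7° Ω.

Z = 828 - j434.8 Ω = 935.2∠-27.7° Ω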